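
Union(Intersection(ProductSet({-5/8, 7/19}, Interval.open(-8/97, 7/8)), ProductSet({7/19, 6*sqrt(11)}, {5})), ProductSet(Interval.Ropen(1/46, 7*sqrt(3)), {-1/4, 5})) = ProductSet(Interval.Ropen(1/46, 7*sqrt(3)), {-1/4, 5})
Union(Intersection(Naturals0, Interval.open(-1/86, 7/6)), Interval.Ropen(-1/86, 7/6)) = Union(Interval.Ropen(-1/86, 7/6), Range(0, 2, 1))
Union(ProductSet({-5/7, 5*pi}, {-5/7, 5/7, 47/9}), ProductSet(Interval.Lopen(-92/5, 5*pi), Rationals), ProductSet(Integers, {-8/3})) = Union(ProductSet(Integers, {-8/3}), ProductSet(Interval.Lopen(-92/5, 5*pi), Rationals))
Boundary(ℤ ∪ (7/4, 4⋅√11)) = {7/4, 4⋅√11} ∪ (ℤ \ (7/4, 4⋅√11))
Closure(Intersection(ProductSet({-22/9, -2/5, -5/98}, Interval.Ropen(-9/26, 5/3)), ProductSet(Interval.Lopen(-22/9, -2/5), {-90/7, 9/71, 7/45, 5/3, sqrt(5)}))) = ProductSet({-2/5}, {9/71, 7/45})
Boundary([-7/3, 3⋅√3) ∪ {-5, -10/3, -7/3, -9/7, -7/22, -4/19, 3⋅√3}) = {-5, -10/3, -7/3, 3⋅√3}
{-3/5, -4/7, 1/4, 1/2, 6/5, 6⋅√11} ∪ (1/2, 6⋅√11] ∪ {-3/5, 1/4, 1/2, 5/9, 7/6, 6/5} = {-3/5, -4/7, 1/4} ∪ [1/2, 6⋅√11]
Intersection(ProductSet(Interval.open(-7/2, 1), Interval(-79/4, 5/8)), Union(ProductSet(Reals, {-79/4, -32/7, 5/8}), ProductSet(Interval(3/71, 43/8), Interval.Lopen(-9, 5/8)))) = Union(ProductSet(Interval.open(-7/2, 1), {-79/4, -32/7, 5/8}), ProductSet(Interval.Ropen(3/71, 1), Interval.Lopen(-9, 5/8)))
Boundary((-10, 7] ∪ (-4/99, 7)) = {-10, 7}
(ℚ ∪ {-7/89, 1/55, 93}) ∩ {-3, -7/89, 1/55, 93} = {-3, -7/89, 1/55, 93}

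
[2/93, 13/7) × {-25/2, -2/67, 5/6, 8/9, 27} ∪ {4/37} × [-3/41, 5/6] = ({4/37} × [-3/41, 5/6]) ∪ ([2/93, 13/7) × {-25/2, -2/67, 5/6, 8/9, 27})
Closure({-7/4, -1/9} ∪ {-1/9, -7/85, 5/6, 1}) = {-7/4, -1/9, -7/85, 5/6, 1}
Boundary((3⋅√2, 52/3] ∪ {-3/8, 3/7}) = {-3/8, 3/7, 52/3, 3⋅√2}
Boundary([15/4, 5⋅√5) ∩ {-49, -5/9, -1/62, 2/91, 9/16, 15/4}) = {15/4}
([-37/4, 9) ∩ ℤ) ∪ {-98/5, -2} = {-98/5} ∪ {-9, -8, …, 8}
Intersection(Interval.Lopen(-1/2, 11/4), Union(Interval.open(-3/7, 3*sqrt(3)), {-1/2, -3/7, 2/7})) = Interval(-3/7, 11/4)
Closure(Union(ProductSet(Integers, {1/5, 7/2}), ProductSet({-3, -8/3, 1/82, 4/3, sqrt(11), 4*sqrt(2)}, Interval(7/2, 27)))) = Union(ProductSet({-3, -8/3, 1/82, 4/3, sqrt(11), 4*sqrt(2)}, Interval(7/2, 27)), ProductSet(Integers, {1/5, 7/2}))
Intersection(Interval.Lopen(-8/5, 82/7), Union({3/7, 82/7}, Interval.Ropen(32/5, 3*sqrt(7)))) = Union({3/7, 82/7}, Interval.Ropen(32/5, 3*sqrt(7)))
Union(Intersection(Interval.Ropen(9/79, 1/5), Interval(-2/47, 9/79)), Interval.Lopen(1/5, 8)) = Union({9/79}, Interval.Lopen(1/5, 8))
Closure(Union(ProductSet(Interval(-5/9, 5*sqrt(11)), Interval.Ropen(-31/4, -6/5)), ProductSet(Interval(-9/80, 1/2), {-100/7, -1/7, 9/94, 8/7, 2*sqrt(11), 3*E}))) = Union(ProductSet(Interval(-5/9, 5*sqrt(11)), Interval(-31/4, -6/5)), ProductSet(Interval(-9/80, 1/2), {-100/7, -1/7, 9/94, 8/7, 2*sqrt(11), 3*E}))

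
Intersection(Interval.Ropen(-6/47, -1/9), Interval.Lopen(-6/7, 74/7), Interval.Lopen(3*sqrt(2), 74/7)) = EmptySet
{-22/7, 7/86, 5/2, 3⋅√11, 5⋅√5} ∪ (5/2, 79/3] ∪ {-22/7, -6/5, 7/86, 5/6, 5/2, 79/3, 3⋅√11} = {-22/7, -6/5, 7/86, 5/6} ∪ [5/2, 79/3]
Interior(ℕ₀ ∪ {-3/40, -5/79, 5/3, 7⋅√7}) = ∅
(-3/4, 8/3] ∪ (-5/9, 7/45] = (-3/4, 8/3]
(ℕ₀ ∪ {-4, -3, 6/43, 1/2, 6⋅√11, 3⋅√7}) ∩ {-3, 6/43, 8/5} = {-3, 6/43}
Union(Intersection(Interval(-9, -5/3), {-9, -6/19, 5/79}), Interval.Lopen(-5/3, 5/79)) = Union({-9}, Interval.Lopen(-5/3, 5/79))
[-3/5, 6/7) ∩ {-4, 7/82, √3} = {7/82}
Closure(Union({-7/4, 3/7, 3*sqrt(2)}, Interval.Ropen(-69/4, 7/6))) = Union({3*sqrt(2)}, Interval(-69/4, 7/6))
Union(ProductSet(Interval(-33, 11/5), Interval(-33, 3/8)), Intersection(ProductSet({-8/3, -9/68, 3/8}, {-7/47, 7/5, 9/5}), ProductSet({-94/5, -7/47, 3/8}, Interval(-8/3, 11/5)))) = Union(ProductSet({3/8}, {-7/47, 7/5, 9/5}), ProductSet(Interval(-33, 11/5), Interval(-33, 3/8)))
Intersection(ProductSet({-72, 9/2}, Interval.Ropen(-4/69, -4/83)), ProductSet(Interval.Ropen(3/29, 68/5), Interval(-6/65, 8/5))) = ProductSet({9/2}, Interval.Ropen(-4/69, -4/83))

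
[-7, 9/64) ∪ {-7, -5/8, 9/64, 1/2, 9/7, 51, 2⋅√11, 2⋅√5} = [-7, 9/64] ∪ {1/2, 9/7, 51, 2⋅√11, 2⋅√5}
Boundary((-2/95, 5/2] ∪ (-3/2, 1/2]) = {-3/2, 5/2}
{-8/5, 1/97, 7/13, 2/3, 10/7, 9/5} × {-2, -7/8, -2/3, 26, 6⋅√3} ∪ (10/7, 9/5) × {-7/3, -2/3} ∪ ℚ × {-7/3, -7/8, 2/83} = (ℚ × {-7/3, -7/8, 2/83}) ∪ ((10/7, 9/5) × {-7/3, -2/3}) ∪ ({-8/5, 1/97, 7/13, 2/3, 10/7, 9/5} × {-2, -7/8, -2/3, 26, 6⋅√3})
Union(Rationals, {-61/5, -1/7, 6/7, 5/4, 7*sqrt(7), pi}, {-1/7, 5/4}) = Union({7*sqrt(7), pi}, Rationals)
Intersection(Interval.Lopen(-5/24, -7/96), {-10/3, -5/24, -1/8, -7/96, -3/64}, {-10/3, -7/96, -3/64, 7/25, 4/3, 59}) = {-7/96}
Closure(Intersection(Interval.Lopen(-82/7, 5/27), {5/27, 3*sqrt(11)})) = {5/27}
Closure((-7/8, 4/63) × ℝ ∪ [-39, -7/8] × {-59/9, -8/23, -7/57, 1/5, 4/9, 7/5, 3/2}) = ([-7/8, 4/63] × ℝ) ∪ ([-39, -7/8] × {-59/9, -8/23, -7/57, 1/5, 4/9, 7/5, 3/2})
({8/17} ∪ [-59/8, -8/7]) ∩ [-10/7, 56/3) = [-10/7, -8/7] ∪ {8/17}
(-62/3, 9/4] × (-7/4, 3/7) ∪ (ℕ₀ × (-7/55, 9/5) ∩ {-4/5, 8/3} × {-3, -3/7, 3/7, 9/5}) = (-62/3, 9/4] × (-7/4, 3/7)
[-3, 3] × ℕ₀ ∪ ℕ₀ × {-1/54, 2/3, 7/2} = (ℕ₀ × {-1/54, 2/3, 7/2}) ∪ ([-3, 3] × ℕ₀)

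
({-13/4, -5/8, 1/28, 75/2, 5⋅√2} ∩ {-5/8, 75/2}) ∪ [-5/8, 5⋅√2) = [-5/8, 5⋅√2) ∪ {75/2}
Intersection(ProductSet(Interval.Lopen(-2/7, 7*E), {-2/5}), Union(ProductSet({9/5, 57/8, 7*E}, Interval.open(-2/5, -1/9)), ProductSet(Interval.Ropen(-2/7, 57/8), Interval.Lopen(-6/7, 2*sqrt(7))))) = ProductSet(Interval.open(-2/7, 57/8), {-2/5})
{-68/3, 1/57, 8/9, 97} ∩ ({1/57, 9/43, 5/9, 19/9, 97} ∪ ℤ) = {1/57, 97}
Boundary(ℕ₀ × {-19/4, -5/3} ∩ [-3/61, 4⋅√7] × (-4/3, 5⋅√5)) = ∅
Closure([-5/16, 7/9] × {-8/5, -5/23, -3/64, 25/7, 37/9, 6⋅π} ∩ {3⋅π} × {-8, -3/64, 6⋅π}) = ∅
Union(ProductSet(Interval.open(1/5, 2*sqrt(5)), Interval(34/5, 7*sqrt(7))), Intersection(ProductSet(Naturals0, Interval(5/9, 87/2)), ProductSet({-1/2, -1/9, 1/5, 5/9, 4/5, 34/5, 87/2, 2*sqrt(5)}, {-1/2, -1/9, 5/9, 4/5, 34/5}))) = ProductSet(Interval.open(1/5, 2*sqrt(5)), Interval(34/5, 7*sqrt(7)))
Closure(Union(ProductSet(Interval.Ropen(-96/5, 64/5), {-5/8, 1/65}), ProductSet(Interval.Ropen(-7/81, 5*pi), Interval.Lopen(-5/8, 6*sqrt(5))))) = Union(ProductSet({-7/81, 5*pi}, Interval(-5/8, 6*sqrt(5))), ProductSet(Interval(-96/5, 64/5), {-5/8}), ProductSet(Interval.Ropen(-96/5, 64/5), {-5/8, 1/65}), ProductSet(Interval(-7/81, 5*pi), {-5/8, 6*sqrt(5)}), ProductSet(Interval.Ropen(-7/81, 5*pi), Interval.Lopen(-5/8, 6*sqrt(5))))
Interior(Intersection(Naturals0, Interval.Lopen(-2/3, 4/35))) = EmptySet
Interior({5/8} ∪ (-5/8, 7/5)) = (-5/8, 7/5)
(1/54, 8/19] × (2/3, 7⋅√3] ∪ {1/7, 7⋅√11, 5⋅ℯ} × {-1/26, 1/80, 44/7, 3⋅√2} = ((1/54, 8/19] × (2/3, 7⋅√3]) ∪ ({1/7, 7⋅√11, 5⋅ℯ} × {-1/26, 1/80, 44/7, 3⋅√2})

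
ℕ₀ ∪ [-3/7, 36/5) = [-3/7, 36/5) ∪ ℕ₀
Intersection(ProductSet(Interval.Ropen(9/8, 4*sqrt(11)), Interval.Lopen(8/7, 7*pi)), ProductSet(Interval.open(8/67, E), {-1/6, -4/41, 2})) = ProductSet(Interval.Ropen(9/8, E), {2})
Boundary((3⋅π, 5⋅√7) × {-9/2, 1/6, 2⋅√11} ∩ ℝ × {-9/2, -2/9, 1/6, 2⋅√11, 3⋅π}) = [3⋅π, 5⋅√7] × {-9/2, 1/6, 2⋅√11}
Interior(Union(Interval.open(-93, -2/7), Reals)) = Interval(-oo, oo)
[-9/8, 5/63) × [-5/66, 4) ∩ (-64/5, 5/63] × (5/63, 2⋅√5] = [-9/8, 5/63) × (5/63, 4)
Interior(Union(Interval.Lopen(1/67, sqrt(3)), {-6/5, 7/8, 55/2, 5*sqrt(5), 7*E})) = Interval.open(1/67, sqrt(3))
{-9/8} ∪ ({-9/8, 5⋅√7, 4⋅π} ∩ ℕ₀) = {-9/8}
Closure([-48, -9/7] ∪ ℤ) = ℤ ∪ [-48, -9/7]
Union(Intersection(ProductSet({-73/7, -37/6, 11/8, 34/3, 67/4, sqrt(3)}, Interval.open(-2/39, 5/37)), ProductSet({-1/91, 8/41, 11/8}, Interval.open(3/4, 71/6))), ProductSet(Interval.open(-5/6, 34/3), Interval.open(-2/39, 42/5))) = ProductSet(Interval.open(-5/6, 34/3), Interval.open(-2/39, 42/5))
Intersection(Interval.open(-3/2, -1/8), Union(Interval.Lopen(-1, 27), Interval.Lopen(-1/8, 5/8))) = Interval.open(-1, -1/8)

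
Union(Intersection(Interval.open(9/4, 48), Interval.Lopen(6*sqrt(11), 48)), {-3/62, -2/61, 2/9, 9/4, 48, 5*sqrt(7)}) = Union({-3/62, -2/61, 2/9, 9/4, 5*sqrt(7)}, Interval.Lopen(6*sqrt(11), 48))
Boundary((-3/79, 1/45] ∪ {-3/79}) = {-3/79, 1/45}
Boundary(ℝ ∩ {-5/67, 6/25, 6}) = {-5/67, 6/25, 6}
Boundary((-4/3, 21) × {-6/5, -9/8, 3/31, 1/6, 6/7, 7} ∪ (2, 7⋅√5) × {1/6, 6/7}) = [-4/3, 21] × {-6/5, -9/8, 3/31, 1/6, 6/7, 7}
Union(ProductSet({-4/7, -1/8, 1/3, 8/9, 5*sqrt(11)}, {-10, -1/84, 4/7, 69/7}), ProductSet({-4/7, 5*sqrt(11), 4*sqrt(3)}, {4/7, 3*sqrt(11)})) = Union(ProductSet({-4/7, 5*sqrt(11), 4*sqrt(3)}, {4/7, 3*sqrt(11)}), ProductSet({-4/7, -1/8, 1/3, 8/9, 5*sqrt(11)}, {-10, -1/84, 4/7, 69/7}))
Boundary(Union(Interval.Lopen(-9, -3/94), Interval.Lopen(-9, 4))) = {-9, 4}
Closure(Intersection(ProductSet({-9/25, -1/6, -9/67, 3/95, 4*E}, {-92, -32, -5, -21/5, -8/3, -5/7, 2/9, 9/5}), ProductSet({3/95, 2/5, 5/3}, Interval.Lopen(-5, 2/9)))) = ProductSet({3/95}, {-21/5, -8/3, -5/7, 2/9})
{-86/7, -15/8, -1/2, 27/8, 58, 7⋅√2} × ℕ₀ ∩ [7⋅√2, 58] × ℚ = {58, 7⋅√2} × ℕ₀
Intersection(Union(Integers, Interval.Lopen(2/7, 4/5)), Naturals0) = Naturals0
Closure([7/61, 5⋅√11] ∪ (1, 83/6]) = [7/61, 5⋅√11]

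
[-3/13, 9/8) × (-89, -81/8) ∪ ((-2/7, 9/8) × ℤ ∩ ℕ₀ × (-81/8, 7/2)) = ({0, 1} × {-10, -9, …, 3}) ∪ ([-3/13, 9/8) × (-89, -81/8))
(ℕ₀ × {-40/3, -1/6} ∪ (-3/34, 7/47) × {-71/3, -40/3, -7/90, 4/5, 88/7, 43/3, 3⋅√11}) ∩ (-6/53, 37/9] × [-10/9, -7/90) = {0, 1, …, 4} × {-1/6}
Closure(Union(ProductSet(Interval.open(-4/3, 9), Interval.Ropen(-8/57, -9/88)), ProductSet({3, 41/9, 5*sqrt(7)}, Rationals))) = Union(ProductSet({5*sqrt(7)}, Reals), ProductSet({-4/3, 9}, Interval(-8/57, -9/88)), ProductSet({3, 41/9, 5*sqrt(7)}, Union(Interval(-oo, -8/57), Interval(-9/88, oo), Rationals)), ProductSet(Interval(-4/3, 9), {-8/57, -9/88}), ProductSet(Interval.open(-4/3, 9), Interval.Ropen(-8/57, -9/88)))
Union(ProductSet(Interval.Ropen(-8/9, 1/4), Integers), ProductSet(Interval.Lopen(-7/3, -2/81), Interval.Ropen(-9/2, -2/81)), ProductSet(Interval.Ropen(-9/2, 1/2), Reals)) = ProductSet(Interval.Ropen(-9/2, 1/2), Reals)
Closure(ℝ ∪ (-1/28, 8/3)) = (-∞, ∞)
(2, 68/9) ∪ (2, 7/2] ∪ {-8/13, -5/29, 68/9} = {-8/13, -5/29} ∪ (2, 68/9]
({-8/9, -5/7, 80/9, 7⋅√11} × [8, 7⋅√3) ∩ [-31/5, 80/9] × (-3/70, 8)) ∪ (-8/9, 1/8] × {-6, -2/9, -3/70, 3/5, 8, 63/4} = (-8/9, 1/8] × {-6, -2/9, -3/70, 3/5, 8, 63/4}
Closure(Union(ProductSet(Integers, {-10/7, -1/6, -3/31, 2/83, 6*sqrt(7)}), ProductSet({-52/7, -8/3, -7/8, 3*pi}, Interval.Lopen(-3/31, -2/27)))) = Union(ProductSet({-52/7, -8/3, -7/8, 3*pi}, Interval(-3/31, -2/27)), ProductSet(Integers, {-10/7, -1/6, -3/31, 2/83, 6*sqrt(7)}))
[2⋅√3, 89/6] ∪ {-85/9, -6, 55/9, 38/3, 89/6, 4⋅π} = {-85/9, -6} ∪ [2⋅√3, 89/6]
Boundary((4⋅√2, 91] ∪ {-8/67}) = {-8/67, 91, 4⋅√2}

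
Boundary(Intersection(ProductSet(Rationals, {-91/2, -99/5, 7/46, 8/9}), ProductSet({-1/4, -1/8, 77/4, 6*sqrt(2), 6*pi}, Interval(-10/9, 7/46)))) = ProductSet({-1/4, -1/8, 77/4}, {7/46})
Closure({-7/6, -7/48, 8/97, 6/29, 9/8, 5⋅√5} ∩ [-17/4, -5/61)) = {-7/6, -7/48}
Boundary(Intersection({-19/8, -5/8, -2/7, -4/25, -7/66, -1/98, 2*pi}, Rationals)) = {-19/8, -5/8, -2/7, -4/25, -7/66, -1/98}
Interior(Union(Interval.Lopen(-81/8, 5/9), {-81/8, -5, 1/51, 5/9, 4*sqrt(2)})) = Interval.open(-81/8, 5/9)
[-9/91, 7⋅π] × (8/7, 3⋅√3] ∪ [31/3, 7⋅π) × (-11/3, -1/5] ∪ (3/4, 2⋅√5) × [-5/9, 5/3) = ([31/3, 7⋅π) × (-11/3, -1/5]) ∪ ((3/4, 2⋅√5) × [-5/9, 5/3)) ∪ ([-9/91, 7⋅π] × (8/7, 3⋅√3])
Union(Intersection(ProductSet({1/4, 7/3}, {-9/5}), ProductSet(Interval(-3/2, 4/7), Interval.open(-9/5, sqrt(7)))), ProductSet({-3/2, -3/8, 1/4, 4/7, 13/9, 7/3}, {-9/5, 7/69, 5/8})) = ProductSet({-3/2, -3/8, 1/4, 4/7, 13/9, 7/3}, {-9/5, 7/69, 5/8})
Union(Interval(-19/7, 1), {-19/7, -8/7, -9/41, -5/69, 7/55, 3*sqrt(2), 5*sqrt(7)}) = Union({3*sqrt(2), 5*sqrt(7)}, Interval(-19/7, 1))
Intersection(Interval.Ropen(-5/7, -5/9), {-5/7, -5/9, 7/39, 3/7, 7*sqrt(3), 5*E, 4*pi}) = {-5/7}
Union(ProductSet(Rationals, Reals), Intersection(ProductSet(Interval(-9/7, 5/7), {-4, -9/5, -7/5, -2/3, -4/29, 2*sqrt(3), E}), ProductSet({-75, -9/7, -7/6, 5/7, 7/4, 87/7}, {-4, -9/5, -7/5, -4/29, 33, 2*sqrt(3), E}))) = ProductSet(Rationals, Reals)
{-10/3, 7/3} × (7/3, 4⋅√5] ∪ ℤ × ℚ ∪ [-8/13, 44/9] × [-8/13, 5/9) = (ℤ × ℚ) ∪ ([-8/13, 44/9] × [-8/13, 5/9)) ∪ ({-10/3, 7/3} × (7/3, 4⋅√5])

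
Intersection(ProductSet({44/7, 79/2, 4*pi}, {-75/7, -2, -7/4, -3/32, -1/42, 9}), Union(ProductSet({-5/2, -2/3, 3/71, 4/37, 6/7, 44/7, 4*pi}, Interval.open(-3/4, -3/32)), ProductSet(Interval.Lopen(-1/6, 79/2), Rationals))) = ProductSet({44/7, 79/2, 4*pi}, {-75/7, -2, -7/4, -3/32, -1/42, 9})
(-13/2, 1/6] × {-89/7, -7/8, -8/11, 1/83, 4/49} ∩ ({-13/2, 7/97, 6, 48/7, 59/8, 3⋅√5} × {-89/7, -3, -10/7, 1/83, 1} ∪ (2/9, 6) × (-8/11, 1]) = {7/97} × {-89/7, 1/83}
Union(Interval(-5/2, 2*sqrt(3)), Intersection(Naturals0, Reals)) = Union(Interval(-5/2, 2*sqrt(3)), Naturals0)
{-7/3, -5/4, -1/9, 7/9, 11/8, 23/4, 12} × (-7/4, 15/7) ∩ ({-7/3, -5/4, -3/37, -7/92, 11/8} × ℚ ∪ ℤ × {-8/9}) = ({12} × {-8/9}) ∪ ({-7/3, -5/4, 11/8} × (ℚ ∩ (-7/4, 15/7)))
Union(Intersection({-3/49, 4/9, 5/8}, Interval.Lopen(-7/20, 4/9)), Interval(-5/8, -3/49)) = Union({4/9}, Interval(-5/8, -3/49))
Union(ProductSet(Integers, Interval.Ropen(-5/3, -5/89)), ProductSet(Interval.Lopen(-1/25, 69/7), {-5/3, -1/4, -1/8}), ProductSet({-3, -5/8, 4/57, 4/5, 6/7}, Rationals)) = Union(ProductSet({-3, -5/8, 4/57, 4/5, 6/7}, Rationals), ProductSet(Integers, Interval.Ropen(-5/3, -5/89)), ProductSet(Interval.Lopen(-1/25, 69/7), {-5/3, -1/4, -1/8}))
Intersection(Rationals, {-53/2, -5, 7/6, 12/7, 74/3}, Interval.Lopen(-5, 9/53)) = EmptySet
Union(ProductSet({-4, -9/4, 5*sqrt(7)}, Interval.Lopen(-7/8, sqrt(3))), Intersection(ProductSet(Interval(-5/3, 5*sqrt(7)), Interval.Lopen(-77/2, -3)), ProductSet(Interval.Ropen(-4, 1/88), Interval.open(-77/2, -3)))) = Union(ProductSet({-4, -9/4, 5*sqrt(7)}, Interval.Lopen(-7/8, sqrt(3))), ProductSet(Interval.Ropen(-5/3, 1/88), Interval.open(-77/2, -3)))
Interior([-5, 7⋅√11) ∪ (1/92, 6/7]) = (-5, 7⋅√11)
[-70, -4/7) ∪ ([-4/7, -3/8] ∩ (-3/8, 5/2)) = [-70, -4/7)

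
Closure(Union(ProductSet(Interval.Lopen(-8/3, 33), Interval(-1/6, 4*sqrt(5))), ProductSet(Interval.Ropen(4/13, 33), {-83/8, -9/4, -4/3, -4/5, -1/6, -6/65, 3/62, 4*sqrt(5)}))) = Union(ProductSet(Interval(-8/3, 33), Interval(-1/6, 4*sqrt(5))), ProductSet(Interval(4/13, 33), {-83/8, -9/4, -4/3, -4/5, -1/6, -6/65, 3/62, 4*sqrt(5)}))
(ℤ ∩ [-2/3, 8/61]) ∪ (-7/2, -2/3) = (-7/2, -2/3) ∪ {0}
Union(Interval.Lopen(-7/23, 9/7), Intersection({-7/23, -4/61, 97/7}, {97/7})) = Union({97/7}, Interval.Lopen(-7/23, 9/7))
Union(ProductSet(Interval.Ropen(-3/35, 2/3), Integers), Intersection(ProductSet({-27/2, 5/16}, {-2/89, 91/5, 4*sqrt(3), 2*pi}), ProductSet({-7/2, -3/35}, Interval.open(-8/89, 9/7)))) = ProductSet(Interval.Ropen(-3/35, 2/3), Integers)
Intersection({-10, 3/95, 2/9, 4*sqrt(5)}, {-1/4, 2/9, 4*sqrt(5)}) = {2/9, 4*sqrt(5)}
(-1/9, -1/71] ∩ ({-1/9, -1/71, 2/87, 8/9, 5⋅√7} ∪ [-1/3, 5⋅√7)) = (-1/9, -1/71]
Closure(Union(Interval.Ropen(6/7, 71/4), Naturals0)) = Union(Complement(Naturals0, Interval.open(6/7, 71/4)), Interval(6/7, 71/4), Naturals0)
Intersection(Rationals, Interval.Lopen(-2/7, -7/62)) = Intersection(Interval.Lopen(-2/7, -7/62), Rationals)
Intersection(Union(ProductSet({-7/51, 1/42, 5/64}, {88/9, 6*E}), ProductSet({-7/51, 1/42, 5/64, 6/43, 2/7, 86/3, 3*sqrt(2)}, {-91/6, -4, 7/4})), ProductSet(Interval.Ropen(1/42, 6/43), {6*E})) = ProductSet({1/42, 5/64}, {6*E})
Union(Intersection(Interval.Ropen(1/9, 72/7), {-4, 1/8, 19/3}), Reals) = Reals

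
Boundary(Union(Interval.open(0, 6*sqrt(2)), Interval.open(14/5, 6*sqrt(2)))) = {0, 6*sqrt(2)}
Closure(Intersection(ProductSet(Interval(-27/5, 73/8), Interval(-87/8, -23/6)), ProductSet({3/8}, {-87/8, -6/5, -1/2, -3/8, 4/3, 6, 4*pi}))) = ProductSet({3/8}, {-87/8})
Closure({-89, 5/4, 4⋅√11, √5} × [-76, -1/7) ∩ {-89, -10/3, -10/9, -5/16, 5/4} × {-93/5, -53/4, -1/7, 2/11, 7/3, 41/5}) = {-89, 5/4} × {-93/5, -53/4}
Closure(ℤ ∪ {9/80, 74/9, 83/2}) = ℤ ∪ {9/80, 74/9, 83/2}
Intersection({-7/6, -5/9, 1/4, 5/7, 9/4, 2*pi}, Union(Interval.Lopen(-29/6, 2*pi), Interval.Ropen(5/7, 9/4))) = {-7/6, -5/9, 1/4, 5/7, 9/4, 2*pi}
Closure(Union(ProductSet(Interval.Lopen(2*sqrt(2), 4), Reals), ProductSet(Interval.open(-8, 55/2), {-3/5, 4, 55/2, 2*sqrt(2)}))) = Union(ProductSet(Interval(-8, 55/2), {-3/5, 4, 55/2, 2*sqrt(2)}), ProductSet(Interval(2*sqrt(2), 4), Reals))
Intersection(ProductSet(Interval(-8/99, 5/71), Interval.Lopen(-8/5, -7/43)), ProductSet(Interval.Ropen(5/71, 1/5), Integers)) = ProductSet({5/71}, Range(-1, 0, 1))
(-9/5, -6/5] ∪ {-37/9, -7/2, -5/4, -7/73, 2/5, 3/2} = {-37/9, -7/2, -7/73, 2/5, 3/2} ∪ (-9/5, -6/5]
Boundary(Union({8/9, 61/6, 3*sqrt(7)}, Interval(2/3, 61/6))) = {2/3, 61/6}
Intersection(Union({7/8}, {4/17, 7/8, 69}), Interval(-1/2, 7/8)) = {4/17, 7/8}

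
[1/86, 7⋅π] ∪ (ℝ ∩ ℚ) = ℚ ∪ [1/86, 7⋅π]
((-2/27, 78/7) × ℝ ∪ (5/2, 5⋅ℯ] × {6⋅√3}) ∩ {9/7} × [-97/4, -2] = {9/7} × [-97/4, -2]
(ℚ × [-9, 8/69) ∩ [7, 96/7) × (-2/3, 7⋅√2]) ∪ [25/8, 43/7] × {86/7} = ([25/8, 43/7] × {86/7}) ∪ ((ℚ ∩ [7, 96/7)) × (-2/3, 8/69))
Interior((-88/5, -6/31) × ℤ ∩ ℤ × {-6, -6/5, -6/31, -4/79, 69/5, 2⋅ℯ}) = ∅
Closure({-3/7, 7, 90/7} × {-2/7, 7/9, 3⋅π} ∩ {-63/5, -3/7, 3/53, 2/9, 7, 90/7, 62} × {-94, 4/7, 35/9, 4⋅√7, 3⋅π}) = {-3/7, 7, 90/7} × {3⋅π}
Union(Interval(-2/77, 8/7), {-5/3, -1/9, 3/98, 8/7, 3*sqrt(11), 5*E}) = Union({-5/3, -1/9, 3*sqrt(11), 5*E}, Interval(-2/77, 8/7))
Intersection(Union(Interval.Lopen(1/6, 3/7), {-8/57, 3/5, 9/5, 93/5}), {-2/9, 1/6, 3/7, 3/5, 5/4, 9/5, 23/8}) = {3/7, 3/5, 9/5}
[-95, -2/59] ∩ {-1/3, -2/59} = {-1/3, -2/59}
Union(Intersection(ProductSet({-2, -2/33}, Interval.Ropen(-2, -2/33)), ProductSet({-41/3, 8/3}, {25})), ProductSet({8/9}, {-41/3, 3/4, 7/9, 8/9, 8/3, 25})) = ProductSet({8/9}, {-41/3, 3/4, 7/9, 8/9, 8/3, 25})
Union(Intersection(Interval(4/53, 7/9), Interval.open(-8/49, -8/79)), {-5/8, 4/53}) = {-5/8, 4/53}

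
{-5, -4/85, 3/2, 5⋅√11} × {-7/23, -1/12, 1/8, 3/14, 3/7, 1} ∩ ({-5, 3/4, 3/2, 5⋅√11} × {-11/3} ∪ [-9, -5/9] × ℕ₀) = {-5} × {1}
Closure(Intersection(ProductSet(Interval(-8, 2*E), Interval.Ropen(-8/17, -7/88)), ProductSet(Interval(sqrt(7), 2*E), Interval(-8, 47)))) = ProductSet(Interval(sqrt(7), 2*E), Interval(-8/17, -7/88))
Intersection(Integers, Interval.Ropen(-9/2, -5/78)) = Range(-4, 0, 1)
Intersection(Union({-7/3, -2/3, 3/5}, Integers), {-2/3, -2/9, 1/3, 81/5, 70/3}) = {-2/3}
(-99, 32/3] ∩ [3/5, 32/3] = [3/5, 32/3]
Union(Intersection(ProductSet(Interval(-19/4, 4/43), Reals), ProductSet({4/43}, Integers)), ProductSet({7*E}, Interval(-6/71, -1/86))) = Union(ProductSet({4/43}, Integers), ProductSet({7*E}, Interval(-6/71, -1/86)))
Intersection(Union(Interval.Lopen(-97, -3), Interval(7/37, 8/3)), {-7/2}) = {-7/2}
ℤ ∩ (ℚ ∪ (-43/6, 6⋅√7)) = ℤ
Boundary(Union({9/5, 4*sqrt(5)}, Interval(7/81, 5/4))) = {7/81, 5/4, 9/5, 4*sqrt(5)}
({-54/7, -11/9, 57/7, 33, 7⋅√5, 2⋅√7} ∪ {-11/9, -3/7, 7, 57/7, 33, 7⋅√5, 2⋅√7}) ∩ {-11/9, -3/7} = {-11/9, -3/7}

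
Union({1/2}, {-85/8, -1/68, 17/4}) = {-85/8, -1/68, 1/2, 17/4}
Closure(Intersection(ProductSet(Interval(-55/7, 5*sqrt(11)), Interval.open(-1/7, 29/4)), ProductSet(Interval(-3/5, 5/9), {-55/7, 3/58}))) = ProductSet(Interval(-3/5, 5/9), {3/58})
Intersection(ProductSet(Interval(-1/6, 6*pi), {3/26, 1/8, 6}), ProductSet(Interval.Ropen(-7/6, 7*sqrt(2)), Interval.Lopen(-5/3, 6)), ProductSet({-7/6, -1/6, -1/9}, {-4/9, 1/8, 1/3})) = ProductSet({-1/6, -1/9}, {1/8})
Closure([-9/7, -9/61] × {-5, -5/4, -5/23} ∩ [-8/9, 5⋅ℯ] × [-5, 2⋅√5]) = [-8/9, -9/61] × {-5, -5/4, -5/23}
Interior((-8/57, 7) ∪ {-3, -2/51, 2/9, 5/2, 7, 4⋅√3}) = (-8/57, 7)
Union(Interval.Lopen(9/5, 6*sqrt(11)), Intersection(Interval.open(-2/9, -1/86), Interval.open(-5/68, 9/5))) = Union(Interval.open(-5/68, -1/86), Interval.Lopen(9/5, 6*sqrt(11)))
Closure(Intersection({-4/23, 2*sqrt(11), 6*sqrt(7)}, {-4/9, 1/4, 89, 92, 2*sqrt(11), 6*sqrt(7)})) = {2*sqrt(11), 6*sqrt(7)}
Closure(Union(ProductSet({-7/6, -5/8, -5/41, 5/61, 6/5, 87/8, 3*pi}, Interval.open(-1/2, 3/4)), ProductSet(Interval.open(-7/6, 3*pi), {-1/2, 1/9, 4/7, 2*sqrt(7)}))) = Union(ProductSet({-7/6, -5/8, -5/41, 5/61, 6/5, 87/8, 3*pi}, Interval(-1/2, 3/4)), ProductSet(Interval(-7/6, 3*pi), {-1/2, 1/9, 4/7, 2*sqrt(7)}))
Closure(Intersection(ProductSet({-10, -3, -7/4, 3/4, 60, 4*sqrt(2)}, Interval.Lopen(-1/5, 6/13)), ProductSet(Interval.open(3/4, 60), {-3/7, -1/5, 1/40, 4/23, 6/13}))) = ProductSet({4*sqrt(2)}, {1/40, 4/23, 6/13})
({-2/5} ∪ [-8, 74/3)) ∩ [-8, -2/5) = [-8, -2/5)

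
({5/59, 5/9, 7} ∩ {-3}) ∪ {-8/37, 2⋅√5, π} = {-8/37, 2⋅√5, π}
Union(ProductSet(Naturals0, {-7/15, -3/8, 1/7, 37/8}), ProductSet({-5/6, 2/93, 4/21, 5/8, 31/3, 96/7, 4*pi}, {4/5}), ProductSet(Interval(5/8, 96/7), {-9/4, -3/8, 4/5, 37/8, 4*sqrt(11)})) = Union(ProductSet({-5/6, 2/93, 4/21, 5/8, 31/3, 96/7, 4*pi}, {4/5}), ProductSet(Interval(5/8, 96/7), {-9/4, -3/8, 4/5, 37/8, 4*sqrt(11)}), ProductSet(Naturals0, {-7/15, -3/8, 1/7, 37/8}))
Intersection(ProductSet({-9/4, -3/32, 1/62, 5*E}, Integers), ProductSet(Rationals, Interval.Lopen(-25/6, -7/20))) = ProductSet({-9/4, -3/32, 1/62}, Range(-4, 0, 1))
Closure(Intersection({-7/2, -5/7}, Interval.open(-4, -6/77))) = {-7/2, -5/7}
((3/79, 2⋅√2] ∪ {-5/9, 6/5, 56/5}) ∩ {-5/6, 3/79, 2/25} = {2/25}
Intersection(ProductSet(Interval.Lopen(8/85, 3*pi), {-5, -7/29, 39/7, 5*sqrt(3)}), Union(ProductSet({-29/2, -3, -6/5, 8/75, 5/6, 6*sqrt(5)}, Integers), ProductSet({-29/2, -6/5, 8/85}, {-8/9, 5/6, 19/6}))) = ProductSet({8/75, 5/6}, {-5})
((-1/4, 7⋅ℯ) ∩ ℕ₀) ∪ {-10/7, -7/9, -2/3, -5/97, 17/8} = {-10/7, -7/9, -2/3, -5/97, 17/8} ∪ {0, 1, …, 19}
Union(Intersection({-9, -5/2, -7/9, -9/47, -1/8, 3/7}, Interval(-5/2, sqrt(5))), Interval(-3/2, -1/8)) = Union({-5/2, 3/7}, Interval(-3/2, -1/8))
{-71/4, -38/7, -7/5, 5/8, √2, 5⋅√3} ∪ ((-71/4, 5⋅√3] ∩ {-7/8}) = {-71/4, -38/7, -7/5, -7/8, 5/8, √2, 5⋅√3}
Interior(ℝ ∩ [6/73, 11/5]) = (6/73, 11/5)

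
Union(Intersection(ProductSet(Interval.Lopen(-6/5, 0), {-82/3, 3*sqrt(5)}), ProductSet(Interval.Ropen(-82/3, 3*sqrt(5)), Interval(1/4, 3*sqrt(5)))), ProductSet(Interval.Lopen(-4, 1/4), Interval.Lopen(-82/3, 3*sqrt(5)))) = ProductSet(Interval.Lopen(-4, 1/4), Interval.Lopen(-82/3, 3*sqrt(5)))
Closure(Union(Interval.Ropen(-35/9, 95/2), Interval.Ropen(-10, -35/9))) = Interval(-10, 95/2)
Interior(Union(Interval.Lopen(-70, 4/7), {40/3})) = Interval.open(-70, 4/7)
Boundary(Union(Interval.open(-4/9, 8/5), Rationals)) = Union(Interval(-oo, -4/9), Interval(8/5, oo))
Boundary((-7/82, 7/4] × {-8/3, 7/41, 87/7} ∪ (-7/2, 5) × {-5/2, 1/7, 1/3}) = ([-7/2, 5] × {-5/2, 1/7, 1/3}) ∪ ([-7/82, 7/4] × {-8/3, 7/41, 87/7})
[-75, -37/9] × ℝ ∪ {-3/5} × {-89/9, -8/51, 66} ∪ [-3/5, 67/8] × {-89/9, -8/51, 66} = ([-75, -37/9] × ℝ) ∪ ([-3/5, 67/8] × {-89/9, -8/51, 66})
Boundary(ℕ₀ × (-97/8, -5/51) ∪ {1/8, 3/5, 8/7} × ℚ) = ({1/8, 3/5, 8/7} × ℝ) ∪ (ℕ₀ × [-97/8, -5/51])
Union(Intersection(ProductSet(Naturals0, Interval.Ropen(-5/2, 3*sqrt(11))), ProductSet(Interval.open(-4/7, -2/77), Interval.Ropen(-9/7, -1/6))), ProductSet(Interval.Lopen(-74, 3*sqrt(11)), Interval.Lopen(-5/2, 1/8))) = ProductSet(Interval.Lopen(-74, 3*sqrt(11)), Interval.Lopen(-5/2, 1/8))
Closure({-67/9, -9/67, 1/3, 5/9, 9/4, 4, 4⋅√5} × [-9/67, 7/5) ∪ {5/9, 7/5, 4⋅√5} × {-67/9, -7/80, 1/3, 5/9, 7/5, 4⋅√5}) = ({-67/9, -9/67, 1/3, 5/9, 9/4, 4, 4⋅√5} × [-9/67, 7/5]) ∪ ({5/9, 7/5, 4⋅√5} × {-67/9, -7/80, 1/3, 5/9, 7/5, 4⋅√5})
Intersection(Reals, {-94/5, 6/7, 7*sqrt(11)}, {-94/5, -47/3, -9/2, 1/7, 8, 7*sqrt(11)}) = {-94/5, 7*sqrt(11)}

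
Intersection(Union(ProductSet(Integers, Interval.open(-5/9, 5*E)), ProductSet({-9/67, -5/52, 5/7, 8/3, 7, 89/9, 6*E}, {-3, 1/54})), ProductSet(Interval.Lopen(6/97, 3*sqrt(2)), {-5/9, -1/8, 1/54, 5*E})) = Union(ProductSet({5/7, 8/3}, {1/54}), ProductSet(Range(1, 5, 1), {-1/8, 1/54}))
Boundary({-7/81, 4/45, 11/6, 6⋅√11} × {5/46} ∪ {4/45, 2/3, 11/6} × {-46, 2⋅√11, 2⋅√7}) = ({-7/81, 4/45, 11/6, 6⋅√11} × {5/46}) ∪ ({4/45, 2/3, 11/6} × {-46, 2⋅√11, 2⋅√7})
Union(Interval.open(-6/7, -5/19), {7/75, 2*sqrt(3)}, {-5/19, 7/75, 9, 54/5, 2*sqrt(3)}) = Union({7/75, 9, 54/5, 2*sqrt(3)}, Interval.Lopen(-6/7, -5/19))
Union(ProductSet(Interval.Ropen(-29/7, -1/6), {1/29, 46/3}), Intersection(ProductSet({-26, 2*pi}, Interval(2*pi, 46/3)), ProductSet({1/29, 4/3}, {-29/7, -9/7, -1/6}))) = ProductSet(Interval.Ropen(-29/7, -1/6), {1/29, 46/3})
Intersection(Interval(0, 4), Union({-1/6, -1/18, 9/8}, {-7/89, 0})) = {0, 9/8}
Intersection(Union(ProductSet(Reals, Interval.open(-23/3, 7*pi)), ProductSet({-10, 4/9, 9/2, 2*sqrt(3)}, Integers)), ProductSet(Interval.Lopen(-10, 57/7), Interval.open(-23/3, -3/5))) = ProductSet(Interval.Lopen(-10, 57/7), Interval.open(-23/3, -3/5))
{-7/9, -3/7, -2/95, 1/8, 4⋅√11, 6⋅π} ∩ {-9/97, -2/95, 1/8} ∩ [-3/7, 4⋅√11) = {-2/95, 1/8}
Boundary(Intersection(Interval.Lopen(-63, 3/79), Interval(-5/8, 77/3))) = {-5/8, 3/79}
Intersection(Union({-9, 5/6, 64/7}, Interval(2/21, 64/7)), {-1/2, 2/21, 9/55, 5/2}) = {2/21, 9/55, 5/2}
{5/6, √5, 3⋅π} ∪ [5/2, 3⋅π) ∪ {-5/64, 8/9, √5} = {-5/64, 5/6, 8/9, √5} ∪ [5/2, 3⋅π]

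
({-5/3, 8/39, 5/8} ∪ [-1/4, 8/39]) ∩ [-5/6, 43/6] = [-1/4, 8/39] ∪ {5/8}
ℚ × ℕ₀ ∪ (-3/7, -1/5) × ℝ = (ℚ × ℕ₀) ∪ ((-3/7, -1/5) × ℝ)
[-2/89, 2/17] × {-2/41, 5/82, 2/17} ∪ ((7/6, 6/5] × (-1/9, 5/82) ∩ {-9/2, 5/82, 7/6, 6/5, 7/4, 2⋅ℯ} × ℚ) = ({6/5} × (ℚ ∩ (-1/9, 5/82))) ∪ ([-2/89, 2/17] × {-2/41, 5/82, 2/17})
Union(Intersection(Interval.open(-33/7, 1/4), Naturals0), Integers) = Integers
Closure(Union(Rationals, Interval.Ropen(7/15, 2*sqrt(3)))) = Union(Interval(-oo, oo), Rationals)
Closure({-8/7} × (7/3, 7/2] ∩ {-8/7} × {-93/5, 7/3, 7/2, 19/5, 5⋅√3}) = {-8/7} × {7/2}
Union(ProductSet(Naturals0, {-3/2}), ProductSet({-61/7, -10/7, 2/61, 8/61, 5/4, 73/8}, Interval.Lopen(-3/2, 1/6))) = Union(ProductSet({-61/7, -10/7, 2/61, 8/61, 5/4, 73/8}, Interval.Lopen(-3/2, 1/6)), ProductSet(Naturals0, {-3/2}))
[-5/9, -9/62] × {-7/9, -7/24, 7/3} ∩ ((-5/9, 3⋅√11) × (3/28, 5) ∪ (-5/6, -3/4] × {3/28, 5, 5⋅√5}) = (-5/9, -9/62] × {7/3}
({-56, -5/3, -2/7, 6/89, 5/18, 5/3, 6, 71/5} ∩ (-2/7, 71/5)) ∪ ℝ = ℝ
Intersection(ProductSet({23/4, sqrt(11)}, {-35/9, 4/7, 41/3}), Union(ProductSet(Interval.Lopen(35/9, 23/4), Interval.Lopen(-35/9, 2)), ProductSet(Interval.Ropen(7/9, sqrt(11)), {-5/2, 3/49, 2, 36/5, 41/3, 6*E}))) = ProductSet({23/4}, {4/7})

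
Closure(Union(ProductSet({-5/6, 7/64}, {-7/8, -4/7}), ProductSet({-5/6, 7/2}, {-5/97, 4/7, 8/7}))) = Union(ProductSet({-5/6, 7/64}, {-7/8, -4/7}), ProductSet({-5/6, 7/2}, {-5/97, 4/7, 8/7}))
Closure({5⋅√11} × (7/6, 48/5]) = {5⋅√11} × [7/6, 48/5]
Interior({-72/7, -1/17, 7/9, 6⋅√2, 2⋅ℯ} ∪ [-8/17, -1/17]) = (-8/17, -1/17)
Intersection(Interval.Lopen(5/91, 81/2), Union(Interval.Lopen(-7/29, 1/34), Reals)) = Interval.Lopen(5/91, 81/2)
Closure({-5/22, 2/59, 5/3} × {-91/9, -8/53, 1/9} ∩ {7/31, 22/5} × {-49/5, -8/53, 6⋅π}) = ∅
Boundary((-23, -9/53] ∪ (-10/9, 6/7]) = {-23, 6/7}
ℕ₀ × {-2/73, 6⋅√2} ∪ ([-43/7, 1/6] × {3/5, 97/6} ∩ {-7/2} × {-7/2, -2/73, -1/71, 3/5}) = ({-7/2} × {3/5}) ∪ (ℕ₀ × {-2/73, 6⋅√2})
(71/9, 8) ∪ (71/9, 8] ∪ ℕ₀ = ℕ₀ ∪ (71/9, 8]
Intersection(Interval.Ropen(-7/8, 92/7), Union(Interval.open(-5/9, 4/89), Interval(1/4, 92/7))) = Union(Interval.open(-5/9, 4/89), Interval.Ropen(1/4, 92/7))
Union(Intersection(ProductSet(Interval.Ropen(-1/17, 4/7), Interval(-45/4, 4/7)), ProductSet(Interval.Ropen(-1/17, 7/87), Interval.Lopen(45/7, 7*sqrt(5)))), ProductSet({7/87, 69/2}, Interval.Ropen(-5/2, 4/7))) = ProductSet({7/87, 69/2}, Interval.Ropen(-5/2, 4/7))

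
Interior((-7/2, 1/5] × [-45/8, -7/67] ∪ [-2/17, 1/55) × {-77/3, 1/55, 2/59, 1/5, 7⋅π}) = (-7/2, 1/5) × (-45/8, -7/67)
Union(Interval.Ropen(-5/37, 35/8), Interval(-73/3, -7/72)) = Interval.Ropen(-73/3, 35/8)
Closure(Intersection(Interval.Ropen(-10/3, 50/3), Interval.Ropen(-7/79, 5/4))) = Interval(-7/79, 5/4)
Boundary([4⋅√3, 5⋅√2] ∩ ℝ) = {5⋅√2, 4⋅√3}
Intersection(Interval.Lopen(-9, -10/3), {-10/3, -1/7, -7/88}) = {-10/3}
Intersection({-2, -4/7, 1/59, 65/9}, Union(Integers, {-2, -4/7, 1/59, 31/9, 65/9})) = {-2, -4/7, 1/59, 65/9}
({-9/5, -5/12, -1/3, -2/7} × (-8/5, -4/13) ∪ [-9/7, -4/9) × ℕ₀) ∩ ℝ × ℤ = ([-9/7, -4/9) × ℕ₀) ∪ ({-9/5, -5/12, -1/3, -2/7} × {-1})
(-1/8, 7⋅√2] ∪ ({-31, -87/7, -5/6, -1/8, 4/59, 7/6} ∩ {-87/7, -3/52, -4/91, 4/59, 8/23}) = {-87/7} ∪ (-1/8, 7⋅√2]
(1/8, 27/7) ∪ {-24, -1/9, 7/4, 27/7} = {-24, -1/9} ∪ (1/8, 27/7]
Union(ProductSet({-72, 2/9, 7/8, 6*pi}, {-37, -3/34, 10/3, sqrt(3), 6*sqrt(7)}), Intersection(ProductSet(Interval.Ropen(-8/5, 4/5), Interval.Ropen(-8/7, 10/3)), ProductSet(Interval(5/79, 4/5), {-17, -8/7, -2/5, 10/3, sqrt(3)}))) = Union(ProductSet({-72, 2/9, 7/8, 6*pi}, {-37, -3/34, 10/3, sqrt(3), 6*sqrt(7)}), ProductSet(Interval.Ropen(5/79, 4/5), {-8/7, -2/5, sqrt(3)}))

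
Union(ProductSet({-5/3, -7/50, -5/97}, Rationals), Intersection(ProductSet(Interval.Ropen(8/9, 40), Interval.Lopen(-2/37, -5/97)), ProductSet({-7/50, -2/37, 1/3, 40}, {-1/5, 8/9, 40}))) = ProductSet({-5/3, -7/50, -5/97}, Rationals)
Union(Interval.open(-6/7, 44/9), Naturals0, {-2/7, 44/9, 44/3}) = Union({44/3}, Interval.Lopen(-6/7, 44/9), Naturals0)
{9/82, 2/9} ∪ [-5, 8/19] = [-5, 8/19]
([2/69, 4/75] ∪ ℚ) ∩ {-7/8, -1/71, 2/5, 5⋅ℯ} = {-7/8, -1/71, 2/5}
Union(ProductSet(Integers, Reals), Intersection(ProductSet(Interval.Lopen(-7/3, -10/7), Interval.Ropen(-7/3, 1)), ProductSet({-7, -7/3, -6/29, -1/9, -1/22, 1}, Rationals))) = ProductSet(Integers, Reals)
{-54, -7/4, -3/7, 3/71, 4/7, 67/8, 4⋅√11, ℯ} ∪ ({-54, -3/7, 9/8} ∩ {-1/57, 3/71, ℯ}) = {-54, -7/4, -3/7, 3/71, 4/7, 67/8, 4⋅√11, ℯ}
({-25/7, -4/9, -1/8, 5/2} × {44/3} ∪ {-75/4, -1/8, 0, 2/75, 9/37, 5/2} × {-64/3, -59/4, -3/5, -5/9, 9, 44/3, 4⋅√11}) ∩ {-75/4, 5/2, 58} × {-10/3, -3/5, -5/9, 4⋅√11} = {-75/4, 5/2} × {-3/5, -5/9, 4⋅√11}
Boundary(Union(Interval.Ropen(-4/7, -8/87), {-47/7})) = {-47/7, -4/7, -8/87}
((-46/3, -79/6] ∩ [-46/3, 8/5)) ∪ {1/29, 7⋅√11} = (-46/3, -79/6] ∪ {1/29, 7⋅√11}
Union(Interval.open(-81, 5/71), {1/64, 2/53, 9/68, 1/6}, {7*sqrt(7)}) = Union({9/68, 1/6, 7*sqrt(7)}, Interval.open(-81, 5/71))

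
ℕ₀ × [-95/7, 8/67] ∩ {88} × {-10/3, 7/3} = {88} × {-10/3}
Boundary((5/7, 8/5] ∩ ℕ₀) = {1}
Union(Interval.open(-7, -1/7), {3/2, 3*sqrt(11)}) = Union({3/2, 3*sqrt(11)}, Interval.open(-7, -1/7))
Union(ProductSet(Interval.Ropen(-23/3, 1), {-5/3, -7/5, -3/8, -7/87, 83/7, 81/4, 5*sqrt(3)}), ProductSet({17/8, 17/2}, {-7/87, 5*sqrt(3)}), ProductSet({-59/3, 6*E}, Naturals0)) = Union(ProductSet({-59/3, 6*E}, Naturals0), ProductSet({17/8, 17/2}, {-7/87, 5*sqrt(3)}), ProductSet(Interval.Ropen(-23/3, 1), {-5/3, -7/5, -3/8, -7/87, 83/7, 81/4, 5*sqrt(3)}))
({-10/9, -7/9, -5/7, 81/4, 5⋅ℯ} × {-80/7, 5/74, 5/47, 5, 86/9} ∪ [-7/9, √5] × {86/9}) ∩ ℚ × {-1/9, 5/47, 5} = {-10/9, -7/9, -5/7, 81/4} × {5/47, 5}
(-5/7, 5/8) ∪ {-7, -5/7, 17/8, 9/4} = {-7, 17/8, 9/4} ∪ [-5/7, 5/8)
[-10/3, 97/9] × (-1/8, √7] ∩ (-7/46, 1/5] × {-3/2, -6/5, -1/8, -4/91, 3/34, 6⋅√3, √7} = (-7/46, 1/5] × {-4/91, 3/34, √7}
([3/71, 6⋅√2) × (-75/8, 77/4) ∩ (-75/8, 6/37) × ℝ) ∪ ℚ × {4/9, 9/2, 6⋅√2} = (ℚ × {4/9, 9/2, 6⋅√2}) ∪ ([3/71, 6/37) × (-75/8, 77/4))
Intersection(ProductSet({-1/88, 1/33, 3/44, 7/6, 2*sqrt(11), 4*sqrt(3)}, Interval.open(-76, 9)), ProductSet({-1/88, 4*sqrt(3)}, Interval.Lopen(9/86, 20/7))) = ProductSet({-1/88, 4*sqrt(3)}, Interval.Lopen(9/86, 20/7))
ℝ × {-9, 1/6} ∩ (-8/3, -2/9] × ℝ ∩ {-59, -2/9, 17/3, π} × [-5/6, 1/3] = {-2/9} × {1/6}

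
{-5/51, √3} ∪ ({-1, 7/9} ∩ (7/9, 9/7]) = {-5/51, √3}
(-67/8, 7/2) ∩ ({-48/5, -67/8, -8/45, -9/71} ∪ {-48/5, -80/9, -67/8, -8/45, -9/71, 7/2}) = {-8/45, -9/71}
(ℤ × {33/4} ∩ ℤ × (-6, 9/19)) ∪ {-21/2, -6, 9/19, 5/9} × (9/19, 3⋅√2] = {-21/2, -6, 9/19, 5/9} × (9/19, 3⋅√2]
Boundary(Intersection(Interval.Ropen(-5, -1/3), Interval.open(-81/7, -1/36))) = {-5, -1/3}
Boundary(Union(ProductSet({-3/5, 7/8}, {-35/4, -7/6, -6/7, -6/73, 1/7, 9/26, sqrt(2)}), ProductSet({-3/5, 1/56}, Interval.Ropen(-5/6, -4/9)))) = Union(ProductSet({-3/5, 1/56}, Interval(-5/6, -4/9)), ProductSet({-3/5, 7/8}, {-35/4, -7/6, -6/7, -6/73, 1/7, 9/26, sqrt(2)}))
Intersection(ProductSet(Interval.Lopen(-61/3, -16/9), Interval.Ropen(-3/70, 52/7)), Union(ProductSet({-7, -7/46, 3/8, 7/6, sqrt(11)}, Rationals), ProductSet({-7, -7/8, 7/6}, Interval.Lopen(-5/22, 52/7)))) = ProductSet({-7}, Union(Intersection(Interval.Ropen(-3/70, 52/7), Rationals), Interval.Ropen(-3/70, 52/7)))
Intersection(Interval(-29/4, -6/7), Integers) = Range(-7, 0, 1)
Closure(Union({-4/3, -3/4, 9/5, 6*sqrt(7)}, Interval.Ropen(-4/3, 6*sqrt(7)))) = Interval(-4/3, 6*sqrt(7))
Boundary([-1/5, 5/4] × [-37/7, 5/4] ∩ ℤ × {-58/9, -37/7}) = {0, 1} × {-37/7}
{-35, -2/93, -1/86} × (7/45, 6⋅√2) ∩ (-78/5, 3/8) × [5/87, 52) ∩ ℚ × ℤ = {-2/93, -1/86} × {1, 2, …, 8}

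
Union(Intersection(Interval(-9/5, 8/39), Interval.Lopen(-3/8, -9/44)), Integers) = Union(Integers, Interval.Lopen(-3/8, -9/44))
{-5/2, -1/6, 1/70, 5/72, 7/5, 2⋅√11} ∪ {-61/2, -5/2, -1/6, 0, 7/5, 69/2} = {-61/2, -5/2, -1/6, 0, 1/70, 5/72, 7/5, 69/2, 2⋅√11}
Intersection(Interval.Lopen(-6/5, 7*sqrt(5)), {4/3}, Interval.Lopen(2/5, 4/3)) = {4/3}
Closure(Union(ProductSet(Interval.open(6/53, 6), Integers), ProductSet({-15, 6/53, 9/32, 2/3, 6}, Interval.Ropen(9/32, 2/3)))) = Union(ProductSet({-15, 6/53, 9/32, 2/3, 6}, Interval(9/32, 2/3)), ProductSet(Interval(6/53, 6), Integers))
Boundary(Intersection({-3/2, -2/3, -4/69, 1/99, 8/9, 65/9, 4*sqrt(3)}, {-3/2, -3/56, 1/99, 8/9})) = {-3/2, 1/99, 8/9}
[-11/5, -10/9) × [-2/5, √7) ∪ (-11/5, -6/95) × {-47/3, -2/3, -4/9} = ((-11/5, -6/95) × {-47/3, -2/3, -4/9}) ∪ ([-11/5, -10/9) × [-2/5, √7))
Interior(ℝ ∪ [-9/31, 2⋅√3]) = (-∞, ∞)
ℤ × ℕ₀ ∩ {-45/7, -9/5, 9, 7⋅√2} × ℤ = {9} × ℕ₀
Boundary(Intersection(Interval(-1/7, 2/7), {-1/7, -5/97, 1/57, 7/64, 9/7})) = {-1/7, -5/97, 1/57, 7/64}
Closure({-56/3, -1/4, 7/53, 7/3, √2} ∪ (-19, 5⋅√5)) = [-19, 5⋅√5]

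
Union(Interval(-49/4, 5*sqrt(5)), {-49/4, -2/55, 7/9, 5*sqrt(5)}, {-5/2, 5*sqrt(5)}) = Interval(-49/4, 5*sqrt(5))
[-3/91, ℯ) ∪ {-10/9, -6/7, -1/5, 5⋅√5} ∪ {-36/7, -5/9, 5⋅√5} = {-36/7, -10/9, -6/7, -5/9, -1/5, 5⋅√5} ∪ [-3/91, ℯ)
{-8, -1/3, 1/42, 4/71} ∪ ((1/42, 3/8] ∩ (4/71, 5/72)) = {-8, -1/3, 1/42} ∪ [4/71, 5/72)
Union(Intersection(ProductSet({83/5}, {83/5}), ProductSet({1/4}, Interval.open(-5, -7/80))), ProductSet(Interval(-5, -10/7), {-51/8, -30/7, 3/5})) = ProductSet(Interval(-5, -10/7), {-51/8, -30/7, 3/5})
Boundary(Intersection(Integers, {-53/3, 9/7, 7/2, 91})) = {91}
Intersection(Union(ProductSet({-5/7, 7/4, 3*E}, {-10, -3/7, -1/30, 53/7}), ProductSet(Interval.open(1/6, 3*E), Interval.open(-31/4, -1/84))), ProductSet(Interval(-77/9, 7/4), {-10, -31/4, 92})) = ProductSet({-5/7, 7/4}, {-10})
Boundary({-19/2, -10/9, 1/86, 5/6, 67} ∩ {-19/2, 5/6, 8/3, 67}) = {-19/2, 5/6, 67}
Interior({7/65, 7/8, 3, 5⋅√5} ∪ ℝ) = ℝ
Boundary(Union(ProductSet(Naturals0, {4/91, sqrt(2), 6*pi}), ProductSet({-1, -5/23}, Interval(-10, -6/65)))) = Union(ProductSet({-1, -5/23}, Interval(-10, -6/65)), ProductSet(Naturals0, {4/91, sqrt(2), 6*pi}))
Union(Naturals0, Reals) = Reals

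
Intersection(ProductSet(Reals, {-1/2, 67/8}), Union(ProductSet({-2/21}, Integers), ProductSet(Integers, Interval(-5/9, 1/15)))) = ProductSet(Integers, {-1/2})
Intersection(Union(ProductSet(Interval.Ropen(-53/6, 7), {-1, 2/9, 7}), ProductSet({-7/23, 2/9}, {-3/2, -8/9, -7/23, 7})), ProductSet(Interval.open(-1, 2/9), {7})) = ProductSet(Interval.open(-1, 2/9), {7})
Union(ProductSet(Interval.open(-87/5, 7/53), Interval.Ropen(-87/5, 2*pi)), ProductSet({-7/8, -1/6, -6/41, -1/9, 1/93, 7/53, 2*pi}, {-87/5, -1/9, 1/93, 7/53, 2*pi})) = Union(ProductSet({-7/8, -1/6, -6/41, -1/9, 1/93, 7/53, 2*pi}, {-87/5, -1/9, 1/93, 7/53, 2*pi}), ProductSet(Interval.open(-87/5, 7/53), Interval.Ropen(-87/5, 2*pi)))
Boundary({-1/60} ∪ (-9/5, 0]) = {-9/5, 0}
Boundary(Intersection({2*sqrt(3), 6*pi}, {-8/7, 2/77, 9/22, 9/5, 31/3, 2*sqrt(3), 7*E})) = {2*sqrt(3)}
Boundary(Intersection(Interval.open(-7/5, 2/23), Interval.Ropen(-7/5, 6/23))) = {-7/5, 2/23}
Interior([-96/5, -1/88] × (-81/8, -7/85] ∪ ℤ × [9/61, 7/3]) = (-96/5, -1/88) × (-81/8, -7/85)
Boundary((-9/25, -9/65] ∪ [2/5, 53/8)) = {-9/25, -9/65, 2/5, 53/8}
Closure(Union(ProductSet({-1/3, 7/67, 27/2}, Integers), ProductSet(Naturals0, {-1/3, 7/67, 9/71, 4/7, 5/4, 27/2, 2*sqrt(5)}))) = Union(ProductSet({-1/3, 7/67, 27/2}, Integers), ProductSet(Naturals0, {-1/3, 7/67, 9/71, 4/7, 5/4, 27/2, 2*sqrt(5)}))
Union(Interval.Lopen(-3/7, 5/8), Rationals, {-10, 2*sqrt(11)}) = Union({2*sqrt(11)}, Interval(-3/7, 5/8), Rationals)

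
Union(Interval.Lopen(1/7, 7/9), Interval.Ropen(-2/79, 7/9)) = Interval(-2/79, 7/9)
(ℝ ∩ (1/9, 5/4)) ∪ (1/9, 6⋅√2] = (1/9, 6⋅√2]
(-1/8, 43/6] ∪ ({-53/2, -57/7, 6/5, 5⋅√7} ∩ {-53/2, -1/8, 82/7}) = {-53/2} ∪ (-1/8, 43/6]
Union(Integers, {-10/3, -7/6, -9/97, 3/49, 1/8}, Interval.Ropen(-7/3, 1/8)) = Union({-10/3}, Integers, Interval(-7/3, 1/8))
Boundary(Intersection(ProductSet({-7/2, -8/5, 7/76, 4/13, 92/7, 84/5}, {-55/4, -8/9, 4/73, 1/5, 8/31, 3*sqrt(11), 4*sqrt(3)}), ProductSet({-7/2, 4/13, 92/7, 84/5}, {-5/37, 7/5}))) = EmptySet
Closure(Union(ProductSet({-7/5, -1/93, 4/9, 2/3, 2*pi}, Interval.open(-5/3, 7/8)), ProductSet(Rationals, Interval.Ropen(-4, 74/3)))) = ProductSet(Reals, Interval(-4, 74/3))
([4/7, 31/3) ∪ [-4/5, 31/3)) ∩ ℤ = {0, 1, …, 10}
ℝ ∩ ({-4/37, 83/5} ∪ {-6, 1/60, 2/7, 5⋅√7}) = {-6, -4/37, 1/60, 2/7, 83/5, 5⋅√7}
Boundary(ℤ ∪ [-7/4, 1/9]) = {-7/4, 1/9} ∪ (ℤ \ (-7/4, 1/9))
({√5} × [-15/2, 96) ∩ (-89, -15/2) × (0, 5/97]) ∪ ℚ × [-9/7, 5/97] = ℚ × [-9/7, 5/97]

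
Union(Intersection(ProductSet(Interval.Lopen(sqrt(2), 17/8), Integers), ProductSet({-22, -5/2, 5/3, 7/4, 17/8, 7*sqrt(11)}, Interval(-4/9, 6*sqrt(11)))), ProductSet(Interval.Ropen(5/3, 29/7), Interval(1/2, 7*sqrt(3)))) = Union(ProductSet({5/3, 7/4, 17/8}, Range(0, 20, 1)), ProductSet(Interval.Ropen(5/3, 29/7), Interval(1/2, 7*sqrt(3))))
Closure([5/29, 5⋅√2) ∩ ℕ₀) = {1, 2, …, 7}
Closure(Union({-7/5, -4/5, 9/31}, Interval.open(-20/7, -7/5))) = Union({-4/5, 9/31}, Interval(-20/7, -7/5))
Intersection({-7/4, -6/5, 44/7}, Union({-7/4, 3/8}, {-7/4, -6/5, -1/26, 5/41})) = {-7/4, -6/5}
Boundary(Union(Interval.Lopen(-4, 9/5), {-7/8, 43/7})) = {-4, 9/5, 43/7}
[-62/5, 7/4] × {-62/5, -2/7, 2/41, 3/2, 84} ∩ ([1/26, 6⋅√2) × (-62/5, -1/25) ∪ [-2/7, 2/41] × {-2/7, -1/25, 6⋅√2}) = [-2/7, 7/4] × {-2/7}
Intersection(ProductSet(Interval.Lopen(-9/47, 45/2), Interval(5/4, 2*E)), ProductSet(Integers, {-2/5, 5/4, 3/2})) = ProductSet(Range(0, 23, 1), {5/4, 3/2})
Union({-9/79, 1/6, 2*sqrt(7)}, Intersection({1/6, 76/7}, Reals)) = {-9/79, 1/6, 76/7, 2*sqrt(7)}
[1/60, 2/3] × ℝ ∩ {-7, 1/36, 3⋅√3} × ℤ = {1/36} × ℤ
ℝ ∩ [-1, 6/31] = [-1, 6/31]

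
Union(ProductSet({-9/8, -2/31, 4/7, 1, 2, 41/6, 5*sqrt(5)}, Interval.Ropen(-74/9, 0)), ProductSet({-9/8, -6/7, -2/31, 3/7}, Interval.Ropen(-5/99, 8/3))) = Union(ProductSet({-9/8, -6/7, -2/31, 3/7}, Interval.Ropen(-5/99, 8/3)), ProductSet({-9/8, -2/31, 4/7, 1, 2, 41/6, 5*sqrt(5)}, Interval.Ropen(-74/9, 0)))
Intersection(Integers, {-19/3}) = EmptySet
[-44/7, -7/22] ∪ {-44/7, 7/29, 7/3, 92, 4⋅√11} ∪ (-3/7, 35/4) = [-44/7, 35/4) ∪ {92, 4⋅√11}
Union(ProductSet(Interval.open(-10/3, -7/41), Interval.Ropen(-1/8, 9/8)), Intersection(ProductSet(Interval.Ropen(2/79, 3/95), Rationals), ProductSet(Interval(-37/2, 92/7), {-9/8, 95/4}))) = Union(ProductSet(Interval.open(-10/3, -7/41), Interval.Ropen(-1/8, 9/8)), ProductSet(Interval.Ropen(2/79, 3/95), {-9/8, 95/4}))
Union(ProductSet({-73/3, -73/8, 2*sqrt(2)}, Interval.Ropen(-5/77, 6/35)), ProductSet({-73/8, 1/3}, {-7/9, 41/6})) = Union(ProductSet({-73/8, 1/3}, {-7/9, 41/6}), ProductSet({-73/3, -73/8, 2*sqrt(2)}, Interval.Ropen(-5/77, 6/35)))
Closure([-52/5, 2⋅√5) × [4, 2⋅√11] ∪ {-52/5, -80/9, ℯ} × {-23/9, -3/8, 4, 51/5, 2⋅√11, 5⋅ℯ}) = ({-52/5, -80/9, ℯ} × {-23/9, -3/8, 4, 51/5, 2⋅√11, 5⋅ℯ}) ∪ ([-52/5, 2⋅√5] × [4, 2⋅√11])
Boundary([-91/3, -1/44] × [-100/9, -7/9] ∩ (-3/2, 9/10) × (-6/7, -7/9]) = ({-3/2, -1/44} × [-6/7, -7/9]) ∪ ([-3/2, -1/44] × {-6/7, -7/9})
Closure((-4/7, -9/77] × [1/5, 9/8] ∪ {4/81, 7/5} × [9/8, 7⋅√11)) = ([-4/7, -9/77] × [1/5, 9/8]) ∪ ({4/81, 7/5} × [9/8, 7⋅√11])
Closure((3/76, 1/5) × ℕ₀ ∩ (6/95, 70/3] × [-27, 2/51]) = [6/95, 1/5] × {0}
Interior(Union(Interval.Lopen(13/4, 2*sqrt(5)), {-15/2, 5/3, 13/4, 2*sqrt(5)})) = Interval.open(13/4, 2*sqrt(5))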